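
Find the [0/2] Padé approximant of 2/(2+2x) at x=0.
1/(x + 1)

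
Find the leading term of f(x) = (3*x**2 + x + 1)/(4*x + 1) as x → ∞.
3*x/4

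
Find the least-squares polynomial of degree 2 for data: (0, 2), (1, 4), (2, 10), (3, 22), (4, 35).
9/5 + (2/5)x + (2)x²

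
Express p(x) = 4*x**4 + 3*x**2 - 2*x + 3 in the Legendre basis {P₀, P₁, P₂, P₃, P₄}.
(24/5)P₀ + (-2)P₁ + (30/7)P₂ + (32/35)P₄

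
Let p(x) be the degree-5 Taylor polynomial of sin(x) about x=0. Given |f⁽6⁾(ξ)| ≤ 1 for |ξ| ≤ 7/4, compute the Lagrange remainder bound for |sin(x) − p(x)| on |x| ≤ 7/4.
117649/2949120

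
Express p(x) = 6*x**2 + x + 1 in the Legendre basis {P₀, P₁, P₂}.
(3)P₀ + P₁ + (4)P₂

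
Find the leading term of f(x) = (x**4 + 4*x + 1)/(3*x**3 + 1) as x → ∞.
x/3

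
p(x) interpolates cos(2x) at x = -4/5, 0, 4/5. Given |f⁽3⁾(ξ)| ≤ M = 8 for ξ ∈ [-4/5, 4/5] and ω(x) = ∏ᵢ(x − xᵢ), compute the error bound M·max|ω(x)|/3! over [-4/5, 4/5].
512*sqrt(3)/3375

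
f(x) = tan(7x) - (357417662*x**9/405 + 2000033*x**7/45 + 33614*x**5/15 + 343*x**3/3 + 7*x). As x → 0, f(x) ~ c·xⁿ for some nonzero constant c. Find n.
11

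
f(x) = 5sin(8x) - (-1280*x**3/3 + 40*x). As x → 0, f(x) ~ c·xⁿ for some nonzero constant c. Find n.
5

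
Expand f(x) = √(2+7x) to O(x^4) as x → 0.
sqrt(2) + 7*sqrt(2)*x/4 - 49*sqrt(2)*x**2/32 + 343*sqrt(2)*x**3/128 + O(x**4)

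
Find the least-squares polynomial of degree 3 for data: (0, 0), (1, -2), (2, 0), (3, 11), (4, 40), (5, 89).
4/63 + (-835/378)x + (-239/252)x² + (107/108)x³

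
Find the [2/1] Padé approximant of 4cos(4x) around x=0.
4 - 32*x**2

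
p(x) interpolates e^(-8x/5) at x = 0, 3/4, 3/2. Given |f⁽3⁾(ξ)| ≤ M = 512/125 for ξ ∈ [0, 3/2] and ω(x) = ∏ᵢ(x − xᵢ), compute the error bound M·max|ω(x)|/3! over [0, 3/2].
8*sqrt(3)/125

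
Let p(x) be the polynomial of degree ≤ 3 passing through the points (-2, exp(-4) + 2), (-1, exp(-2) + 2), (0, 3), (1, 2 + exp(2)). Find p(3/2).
(-5 + 21*exp(2) + (-3 + 35*exp(2))*exp(4))*exp(-4)/16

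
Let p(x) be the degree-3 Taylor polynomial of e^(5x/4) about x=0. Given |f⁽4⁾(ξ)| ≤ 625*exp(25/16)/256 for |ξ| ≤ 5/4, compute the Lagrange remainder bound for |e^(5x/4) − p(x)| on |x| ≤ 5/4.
390625*exp(25/16)/1572864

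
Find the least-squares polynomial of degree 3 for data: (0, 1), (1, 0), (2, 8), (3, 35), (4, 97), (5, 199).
10/9 + (-811/378)x + (-263/252)x² + (203/108)x³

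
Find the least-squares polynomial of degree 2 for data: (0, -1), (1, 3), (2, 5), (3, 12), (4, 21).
-16/35 + (71/70)x + (15/14)x²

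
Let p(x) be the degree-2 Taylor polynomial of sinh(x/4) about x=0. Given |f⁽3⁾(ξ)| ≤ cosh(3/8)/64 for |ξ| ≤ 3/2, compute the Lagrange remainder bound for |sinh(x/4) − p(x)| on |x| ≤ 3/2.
9*cosh(3/8)/1024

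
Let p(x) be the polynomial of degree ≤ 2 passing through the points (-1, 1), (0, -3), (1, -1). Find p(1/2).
-11/4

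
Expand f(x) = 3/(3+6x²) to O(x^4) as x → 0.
1 - 2*x**2 + O(x**4)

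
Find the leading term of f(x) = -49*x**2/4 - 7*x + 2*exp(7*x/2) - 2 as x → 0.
343*x**3/24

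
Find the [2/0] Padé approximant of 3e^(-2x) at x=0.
6*x**2 - 6*x + 3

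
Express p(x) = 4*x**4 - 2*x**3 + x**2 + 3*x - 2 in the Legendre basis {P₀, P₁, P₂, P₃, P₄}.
(-13/15)P₀ + (9/5)P₁ + (62/21)P₂ + (-4/5)P₃ + (32/35)P₄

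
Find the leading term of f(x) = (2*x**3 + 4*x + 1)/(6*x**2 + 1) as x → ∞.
x/3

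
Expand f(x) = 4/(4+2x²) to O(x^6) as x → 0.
1 - x**2/2 + x**4/4 + O(x**6)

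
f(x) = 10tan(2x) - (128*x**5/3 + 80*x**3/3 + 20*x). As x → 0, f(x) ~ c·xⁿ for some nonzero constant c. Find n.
7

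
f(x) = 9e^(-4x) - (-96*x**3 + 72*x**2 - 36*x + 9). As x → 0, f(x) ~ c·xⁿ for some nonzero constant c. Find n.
4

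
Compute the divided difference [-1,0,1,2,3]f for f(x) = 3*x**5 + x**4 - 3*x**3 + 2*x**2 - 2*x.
16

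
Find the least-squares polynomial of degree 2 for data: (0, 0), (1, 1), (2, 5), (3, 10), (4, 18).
-2/35 + (3/14)x + (15/14)x²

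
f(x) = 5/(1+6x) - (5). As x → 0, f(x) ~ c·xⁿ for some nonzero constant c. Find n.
1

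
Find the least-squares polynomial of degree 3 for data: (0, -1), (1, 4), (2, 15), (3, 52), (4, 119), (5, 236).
-55/63 + (794/189)x + (-19/9)x² + (58/27)x³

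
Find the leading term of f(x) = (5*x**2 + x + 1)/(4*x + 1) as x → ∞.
5*x/4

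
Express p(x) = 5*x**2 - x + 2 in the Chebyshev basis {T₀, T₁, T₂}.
(9/2)T₀ - T₁ + (5/2)T₂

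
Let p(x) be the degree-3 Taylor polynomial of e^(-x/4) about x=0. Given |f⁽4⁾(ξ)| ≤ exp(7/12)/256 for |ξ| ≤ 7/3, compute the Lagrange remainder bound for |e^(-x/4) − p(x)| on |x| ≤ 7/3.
2401*exp(7/12)/497664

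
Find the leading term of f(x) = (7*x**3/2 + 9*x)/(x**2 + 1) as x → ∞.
7*x/2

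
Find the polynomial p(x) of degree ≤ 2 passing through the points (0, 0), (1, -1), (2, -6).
-2*x**2 + x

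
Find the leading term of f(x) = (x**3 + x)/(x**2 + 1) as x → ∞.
x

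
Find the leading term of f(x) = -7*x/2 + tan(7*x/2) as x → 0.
343*x**3/24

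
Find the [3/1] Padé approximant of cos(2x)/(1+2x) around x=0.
(x**3/3 - 7*x**2/3 + x/6 + 1)/(13*x/6 + 1)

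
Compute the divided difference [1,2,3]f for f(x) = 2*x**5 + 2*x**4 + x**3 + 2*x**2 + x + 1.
238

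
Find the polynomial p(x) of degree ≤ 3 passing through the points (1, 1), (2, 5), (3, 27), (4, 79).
2*x**3 - 3*x**2 - x + 3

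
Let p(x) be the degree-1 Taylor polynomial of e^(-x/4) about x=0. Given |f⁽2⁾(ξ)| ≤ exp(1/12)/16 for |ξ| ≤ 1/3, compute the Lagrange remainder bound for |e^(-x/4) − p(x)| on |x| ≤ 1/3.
exp(1/12)/288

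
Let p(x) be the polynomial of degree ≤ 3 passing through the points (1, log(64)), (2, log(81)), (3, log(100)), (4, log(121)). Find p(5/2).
-log(11)/8 - 3*log(2)/8 + 9*log(3)/4 + 9*log(10)/8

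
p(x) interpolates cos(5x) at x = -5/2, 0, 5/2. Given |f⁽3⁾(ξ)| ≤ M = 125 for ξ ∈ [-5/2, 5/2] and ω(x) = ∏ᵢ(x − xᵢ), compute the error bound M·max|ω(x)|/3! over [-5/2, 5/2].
15625*sqrt(3)/216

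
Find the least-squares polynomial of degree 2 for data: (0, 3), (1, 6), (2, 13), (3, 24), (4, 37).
99/35 + (61/35)x + (12/7)x²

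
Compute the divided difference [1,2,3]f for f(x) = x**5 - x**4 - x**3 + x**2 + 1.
60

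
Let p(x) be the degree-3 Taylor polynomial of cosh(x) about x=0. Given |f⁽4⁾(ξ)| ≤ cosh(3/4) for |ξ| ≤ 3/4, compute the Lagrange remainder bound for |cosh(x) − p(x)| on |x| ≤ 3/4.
27*cosh(3/4)/2048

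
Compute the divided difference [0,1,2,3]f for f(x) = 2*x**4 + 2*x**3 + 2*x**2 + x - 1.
14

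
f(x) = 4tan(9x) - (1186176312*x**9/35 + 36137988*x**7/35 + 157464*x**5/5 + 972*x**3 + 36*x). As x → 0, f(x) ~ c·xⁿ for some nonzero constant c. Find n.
11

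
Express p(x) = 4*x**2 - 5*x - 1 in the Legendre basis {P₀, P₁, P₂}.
(1/3)P₀ + (-5)P₁ + (8/3)P₂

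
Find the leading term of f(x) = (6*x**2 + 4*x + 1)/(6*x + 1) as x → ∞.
x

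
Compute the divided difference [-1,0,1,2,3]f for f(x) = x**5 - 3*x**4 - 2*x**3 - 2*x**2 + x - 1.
2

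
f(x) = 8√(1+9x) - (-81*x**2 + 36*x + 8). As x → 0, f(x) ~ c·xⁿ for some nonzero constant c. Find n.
3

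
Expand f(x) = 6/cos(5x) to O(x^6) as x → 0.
6 + 75*x**2 + 3125*x**4/4 + O(x**6)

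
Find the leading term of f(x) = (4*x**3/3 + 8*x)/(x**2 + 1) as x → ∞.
4*x/3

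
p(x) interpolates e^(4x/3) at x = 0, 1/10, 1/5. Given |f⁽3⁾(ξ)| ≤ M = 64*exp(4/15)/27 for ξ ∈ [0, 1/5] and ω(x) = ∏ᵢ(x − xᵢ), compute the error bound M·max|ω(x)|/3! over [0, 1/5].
8*sqrt(3)*exp(4/15)/91125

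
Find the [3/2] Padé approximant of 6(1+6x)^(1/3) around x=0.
(112*x**3/5 + 504*x**2/5 + 252*x/5 + 6)/(8*x**2 + 32*x/5 + 1)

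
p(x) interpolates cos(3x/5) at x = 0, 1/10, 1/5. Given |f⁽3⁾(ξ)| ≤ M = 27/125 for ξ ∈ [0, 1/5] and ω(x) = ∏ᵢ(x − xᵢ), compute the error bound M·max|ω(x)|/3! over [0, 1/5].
sqrt(3)/125000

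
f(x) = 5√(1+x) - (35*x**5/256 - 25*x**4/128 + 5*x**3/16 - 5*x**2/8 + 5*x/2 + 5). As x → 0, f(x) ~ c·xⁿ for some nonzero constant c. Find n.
6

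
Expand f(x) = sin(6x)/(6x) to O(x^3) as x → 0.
1 - 6*x**2 + O(x**3)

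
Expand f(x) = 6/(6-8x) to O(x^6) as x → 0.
1 + 4*x/3 + 16*x**2/9 + 64*x**3/27 + 256*x**4/81 + 1024*x**5/243 + O(x**6)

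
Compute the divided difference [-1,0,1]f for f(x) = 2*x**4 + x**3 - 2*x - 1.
2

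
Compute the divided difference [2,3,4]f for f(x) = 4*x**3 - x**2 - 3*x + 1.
35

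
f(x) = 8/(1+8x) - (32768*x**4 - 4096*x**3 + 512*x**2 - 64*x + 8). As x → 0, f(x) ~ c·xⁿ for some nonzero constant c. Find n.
5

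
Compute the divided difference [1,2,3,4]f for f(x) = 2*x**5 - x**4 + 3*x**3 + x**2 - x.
123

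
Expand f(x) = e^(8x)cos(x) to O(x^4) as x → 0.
1 + 8*x + 63*x**2/2 + 244*x**3/3 + O(x**4)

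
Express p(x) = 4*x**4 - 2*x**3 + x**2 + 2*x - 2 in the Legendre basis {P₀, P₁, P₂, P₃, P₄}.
(-13/15)P₀ + (4/5)P₁ + (62/21)P₂ + (-4/5)P₃ + (32/35)P₄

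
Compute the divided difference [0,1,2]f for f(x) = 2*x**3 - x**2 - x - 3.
5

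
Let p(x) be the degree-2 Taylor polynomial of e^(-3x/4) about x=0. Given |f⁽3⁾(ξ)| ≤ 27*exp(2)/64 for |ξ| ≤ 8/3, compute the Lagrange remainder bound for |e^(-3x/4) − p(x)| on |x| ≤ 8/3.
4*exp(2)/3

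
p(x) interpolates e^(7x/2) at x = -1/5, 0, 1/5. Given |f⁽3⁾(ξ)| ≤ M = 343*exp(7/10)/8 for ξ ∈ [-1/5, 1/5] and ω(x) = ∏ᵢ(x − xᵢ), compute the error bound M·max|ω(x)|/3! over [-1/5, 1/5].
343*sqrt(3)*exp(7/10)/27000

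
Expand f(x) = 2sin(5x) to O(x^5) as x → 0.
10*x - 125*x**3/3 + O(x**5)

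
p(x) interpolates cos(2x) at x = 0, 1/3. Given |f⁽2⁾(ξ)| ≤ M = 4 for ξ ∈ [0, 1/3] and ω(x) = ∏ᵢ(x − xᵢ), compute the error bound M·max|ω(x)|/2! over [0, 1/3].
1/18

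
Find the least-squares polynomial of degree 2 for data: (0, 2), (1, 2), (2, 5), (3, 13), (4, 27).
81/35 + (-233/70)x + (33/14)x²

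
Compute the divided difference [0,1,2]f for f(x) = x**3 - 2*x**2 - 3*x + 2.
1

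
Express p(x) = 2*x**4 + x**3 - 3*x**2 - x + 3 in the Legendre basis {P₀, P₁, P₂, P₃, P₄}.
(12/5)P₀ + (-2/5)P₁ + (-6/7)P₂ + (2/5)P₃ + (16/35)P₄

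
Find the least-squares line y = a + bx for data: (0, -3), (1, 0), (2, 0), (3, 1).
a = -23/10, b = 6/5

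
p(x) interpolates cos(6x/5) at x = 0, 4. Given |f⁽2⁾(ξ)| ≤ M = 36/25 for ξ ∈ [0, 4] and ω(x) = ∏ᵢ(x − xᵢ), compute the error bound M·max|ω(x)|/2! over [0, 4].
72/25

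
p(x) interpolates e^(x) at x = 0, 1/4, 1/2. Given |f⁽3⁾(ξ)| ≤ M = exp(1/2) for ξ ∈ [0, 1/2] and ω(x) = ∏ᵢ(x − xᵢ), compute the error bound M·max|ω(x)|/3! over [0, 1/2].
sqrt(3)*exp(1/2)/1728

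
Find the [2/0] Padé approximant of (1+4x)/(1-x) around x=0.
5*x**2 + 5*x + 1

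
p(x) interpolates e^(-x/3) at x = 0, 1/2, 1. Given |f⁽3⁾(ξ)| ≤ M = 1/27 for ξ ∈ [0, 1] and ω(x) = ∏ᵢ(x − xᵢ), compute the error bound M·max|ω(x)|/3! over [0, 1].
sqrt(3)/5832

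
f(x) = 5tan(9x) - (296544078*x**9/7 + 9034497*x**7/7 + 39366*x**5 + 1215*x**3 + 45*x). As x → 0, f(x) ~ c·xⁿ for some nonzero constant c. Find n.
11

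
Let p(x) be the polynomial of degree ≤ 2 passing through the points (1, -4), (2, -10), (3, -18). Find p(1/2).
-7/4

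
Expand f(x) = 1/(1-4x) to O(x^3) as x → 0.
1 + 4*x + 16*x**2 + O(x**3)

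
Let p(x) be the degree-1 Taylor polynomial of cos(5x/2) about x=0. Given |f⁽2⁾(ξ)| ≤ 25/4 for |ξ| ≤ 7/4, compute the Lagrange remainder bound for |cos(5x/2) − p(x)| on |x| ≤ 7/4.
1225/128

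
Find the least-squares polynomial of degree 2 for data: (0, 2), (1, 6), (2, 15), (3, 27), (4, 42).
62/35 + (207/70)x + (25/14)x²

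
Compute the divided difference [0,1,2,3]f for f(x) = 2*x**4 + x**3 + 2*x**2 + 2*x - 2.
13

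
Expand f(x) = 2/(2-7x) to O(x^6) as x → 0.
1 + 7*x/2 + 49*x**2/4 + 343*x**3/8 + 2401*x**4/16 + 16807*x**5/32 + O(x**6)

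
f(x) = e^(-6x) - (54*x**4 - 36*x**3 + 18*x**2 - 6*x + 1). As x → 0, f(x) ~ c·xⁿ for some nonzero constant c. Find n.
5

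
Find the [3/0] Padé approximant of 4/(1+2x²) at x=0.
4 - 8*x**2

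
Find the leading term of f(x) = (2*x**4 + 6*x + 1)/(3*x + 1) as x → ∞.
2*x**3/3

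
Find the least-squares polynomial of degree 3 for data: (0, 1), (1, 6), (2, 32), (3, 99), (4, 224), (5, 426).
19/18 + (-1/756)x + (211/126)x² + (331/108)x³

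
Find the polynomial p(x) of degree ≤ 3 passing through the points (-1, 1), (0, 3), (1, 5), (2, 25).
3*x**3 - x + 3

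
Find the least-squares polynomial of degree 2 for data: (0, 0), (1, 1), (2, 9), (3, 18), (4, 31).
-3/7 + (53/70)x + (25/14)x²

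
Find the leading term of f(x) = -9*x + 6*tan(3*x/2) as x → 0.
27*x**3/4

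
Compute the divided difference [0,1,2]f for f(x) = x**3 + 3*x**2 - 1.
6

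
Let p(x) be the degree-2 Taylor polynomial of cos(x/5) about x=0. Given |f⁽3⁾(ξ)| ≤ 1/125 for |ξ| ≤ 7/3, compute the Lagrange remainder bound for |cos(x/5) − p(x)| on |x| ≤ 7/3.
343/20250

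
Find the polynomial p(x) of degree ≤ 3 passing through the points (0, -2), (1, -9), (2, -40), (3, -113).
-3*x**3 - 3*x**2 - x - 2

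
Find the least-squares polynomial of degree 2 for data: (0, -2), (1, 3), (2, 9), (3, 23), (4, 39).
-12/7 + (57/35)x + (15/7)x²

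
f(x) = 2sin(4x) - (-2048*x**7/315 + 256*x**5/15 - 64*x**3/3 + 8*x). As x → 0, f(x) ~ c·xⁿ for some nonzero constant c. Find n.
9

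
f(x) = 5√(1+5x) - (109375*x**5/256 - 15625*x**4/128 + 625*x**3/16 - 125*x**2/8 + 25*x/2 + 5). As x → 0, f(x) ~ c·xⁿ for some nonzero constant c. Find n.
6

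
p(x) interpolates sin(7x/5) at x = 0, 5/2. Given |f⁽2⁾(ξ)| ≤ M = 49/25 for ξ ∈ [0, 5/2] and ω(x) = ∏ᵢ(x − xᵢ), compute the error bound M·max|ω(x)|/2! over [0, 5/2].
49/32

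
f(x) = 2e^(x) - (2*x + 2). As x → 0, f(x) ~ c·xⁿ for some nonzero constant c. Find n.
2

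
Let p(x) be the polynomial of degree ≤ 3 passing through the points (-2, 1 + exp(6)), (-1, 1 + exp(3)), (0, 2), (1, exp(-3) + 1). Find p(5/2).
((-35*exp(6) - 173 + 135*exp(3))*exp(3) + 105)*exp(-3)/16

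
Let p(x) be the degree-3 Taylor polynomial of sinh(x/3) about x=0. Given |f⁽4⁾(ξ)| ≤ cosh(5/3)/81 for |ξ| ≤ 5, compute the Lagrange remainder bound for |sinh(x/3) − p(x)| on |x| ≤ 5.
625*cosh(5/3)/1944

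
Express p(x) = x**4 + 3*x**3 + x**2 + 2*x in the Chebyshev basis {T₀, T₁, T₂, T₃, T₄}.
(7/8)T₀ + (17/4)T₁ + T₂ + (3/4)T₃ + (1/8)T₄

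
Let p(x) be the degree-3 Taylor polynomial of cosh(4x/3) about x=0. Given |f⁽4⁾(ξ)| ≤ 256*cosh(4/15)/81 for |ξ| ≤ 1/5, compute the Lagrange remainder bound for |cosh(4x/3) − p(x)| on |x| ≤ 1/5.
32*cosh(4/15)/151875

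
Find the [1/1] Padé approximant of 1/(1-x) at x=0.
1/(1 - x)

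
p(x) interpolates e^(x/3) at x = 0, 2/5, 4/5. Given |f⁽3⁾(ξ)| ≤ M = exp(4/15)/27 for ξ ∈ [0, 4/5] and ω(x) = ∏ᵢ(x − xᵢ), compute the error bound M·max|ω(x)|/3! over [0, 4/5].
8*sqrt(3)*exp(4/15)/91125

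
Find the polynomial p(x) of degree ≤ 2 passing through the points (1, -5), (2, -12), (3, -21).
-x**2 - 4*x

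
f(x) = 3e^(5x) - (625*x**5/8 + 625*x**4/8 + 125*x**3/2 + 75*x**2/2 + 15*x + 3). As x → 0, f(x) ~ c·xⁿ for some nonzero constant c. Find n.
6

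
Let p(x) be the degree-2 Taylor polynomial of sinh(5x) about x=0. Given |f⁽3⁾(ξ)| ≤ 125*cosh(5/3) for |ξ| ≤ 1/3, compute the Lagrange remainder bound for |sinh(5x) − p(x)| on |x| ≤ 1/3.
125*cosh(5/3)/162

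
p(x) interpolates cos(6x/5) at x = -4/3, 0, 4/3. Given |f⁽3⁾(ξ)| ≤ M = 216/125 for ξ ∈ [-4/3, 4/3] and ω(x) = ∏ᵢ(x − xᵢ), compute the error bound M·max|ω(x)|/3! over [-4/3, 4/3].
512*sqrt(3)/3375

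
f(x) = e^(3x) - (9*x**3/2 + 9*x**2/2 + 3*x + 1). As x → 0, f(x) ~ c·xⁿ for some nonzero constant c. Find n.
4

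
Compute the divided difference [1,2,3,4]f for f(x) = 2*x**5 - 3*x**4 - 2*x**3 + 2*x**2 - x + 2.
98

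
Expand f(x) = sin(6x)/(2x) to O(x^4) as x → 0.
3 - 18*x**2 + O(x**4)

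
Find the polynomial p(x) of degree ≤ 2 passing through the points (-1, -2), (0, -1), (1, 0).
x - 1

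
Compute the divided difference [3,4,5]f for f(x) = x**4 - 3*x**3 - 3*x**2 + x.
58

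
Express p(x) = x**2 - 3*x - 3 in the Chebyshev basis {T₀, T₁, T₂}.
(-5/2)T₀ + (-3)T₁ + (1/2)T₂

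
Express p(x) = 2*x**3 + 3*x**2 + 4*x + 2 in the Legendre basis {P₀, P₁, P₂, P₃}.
(3)P₀ + (26/5)P₁ + (2)P₂ + (4/5)P₃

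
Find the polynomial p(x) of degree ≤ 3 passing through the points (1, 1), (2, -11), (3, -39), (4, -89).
-x**3 - 2*x**2 + x + 3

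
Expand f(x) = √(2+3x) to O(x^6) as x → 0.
sqrt(2) + 3*sqrt(2)*x/4 - 9*sqrt(2)*x**2/32 + 27*sqrt(2)*x**3/128 - 405*sqrt(2)*x**4/2048 + 1701*sqrt(2)*x**5/8192 + O(x**6)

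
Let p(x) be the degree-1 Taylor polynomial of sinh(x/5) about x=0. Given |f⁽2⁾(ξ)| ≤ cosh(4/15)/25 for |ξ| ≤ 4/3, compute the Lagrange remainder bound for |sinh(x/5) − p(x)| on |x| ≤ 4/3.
8*cosh(4/15)/225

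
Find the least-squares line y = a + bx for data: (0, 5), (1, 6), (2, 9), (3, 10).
a = 24/5, b = 9/5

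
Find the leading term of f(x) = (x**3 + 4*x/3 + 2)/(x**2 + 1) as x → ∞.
x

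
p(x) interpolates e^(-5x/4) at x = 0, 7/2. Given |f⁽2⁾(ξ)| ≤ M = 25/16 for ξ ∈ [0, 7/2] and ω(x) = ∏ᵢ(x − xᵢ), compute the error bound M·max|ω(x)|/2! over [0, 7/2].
1225/512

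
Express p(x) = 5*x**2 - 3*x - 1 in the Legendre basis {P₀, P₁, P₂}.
(2/3)P₀ + (-3)P₁ + (10/3)P₂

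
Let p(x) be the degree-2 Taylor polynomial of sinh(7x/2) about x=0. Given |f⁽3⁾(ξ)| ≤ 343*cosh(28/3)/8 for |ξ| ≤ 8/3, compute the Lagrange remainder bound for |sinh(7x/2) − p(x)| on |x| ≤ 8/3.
10976*cosh(28/3)/81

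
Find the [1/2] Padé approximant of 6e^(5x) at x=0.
(10*x + 6)/(25*x**2/6 - 10*x/3 + 1)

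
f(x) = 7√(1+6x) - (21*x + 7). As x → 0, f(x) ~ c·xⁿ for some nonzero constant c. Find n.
2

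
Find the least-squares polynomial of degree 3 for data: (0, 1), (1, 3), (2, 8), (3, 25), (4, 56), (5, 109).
137/126 + (919/756)x + (-38/63)x² + (101/108)x³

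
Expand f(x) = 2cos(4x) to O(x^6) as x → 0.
2 - 16*x**2 + 64*x**4/3 + O(x**6)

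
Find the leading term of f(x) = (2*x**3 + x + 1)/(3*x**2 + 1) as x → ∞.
2*x/3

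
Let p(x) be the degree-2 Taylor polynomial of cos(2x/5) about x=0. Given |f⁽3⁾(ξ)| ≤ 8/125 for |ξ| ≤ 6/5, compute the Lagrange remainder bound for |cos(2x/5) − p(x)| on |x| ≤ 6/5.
288/15625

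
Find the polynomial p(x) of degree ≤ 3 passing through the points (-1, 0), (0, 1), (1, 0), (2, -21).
-3*x**3 - x**2 + 3*x + 1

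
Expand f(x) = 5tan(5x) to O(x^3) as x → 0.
25*x + O(x**3)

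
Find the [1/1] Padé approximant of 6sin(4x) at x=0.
24*x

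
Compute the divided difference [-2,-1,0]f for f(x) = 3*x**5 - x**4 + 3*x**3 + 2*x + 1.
-61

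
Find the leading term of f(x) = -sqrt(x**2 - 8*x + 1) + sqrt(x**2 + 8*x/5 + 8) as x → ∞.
24/5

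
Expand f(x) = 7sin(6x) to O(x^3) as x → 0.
42*x + O(x**3)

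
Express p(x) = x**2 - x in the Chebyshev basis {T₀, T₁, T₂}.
(1/2)T₀ - T₁ + (1/2)T₂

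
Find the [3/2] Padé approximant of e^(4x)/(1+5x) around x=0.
(4556*x**3/1515 + 2082*x**2/505 + 3069*x/1010 + 1)/(-4887*x**2/1010 + 4079*x/1010 + 1)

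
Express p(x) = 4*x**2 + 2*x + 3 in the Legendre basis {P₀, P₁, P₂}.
(13/3)P₀ + (2)P₁ + (8/3)P₂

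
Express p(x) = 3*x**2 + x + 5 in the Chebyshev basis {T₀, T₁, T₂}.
(13/2)T₀ + T₁ + (3/2)T₂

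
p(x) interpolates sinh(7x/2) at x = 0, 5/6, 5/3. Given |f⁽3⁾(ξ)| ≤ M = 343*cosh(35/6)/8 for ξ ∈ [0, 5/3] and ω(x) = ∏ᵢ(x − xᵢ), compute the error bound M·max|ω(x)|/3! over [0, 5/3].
42875*sqrt(3)*cosh(35/6)/46656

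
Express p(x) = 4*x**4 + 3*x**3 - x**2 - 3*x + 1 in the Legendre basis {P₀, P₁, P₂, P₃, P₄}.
(22/15)P₀ + (-6/5)P₁ + (34/21)P₂ + (6/5)P₃ + (32/35)P₄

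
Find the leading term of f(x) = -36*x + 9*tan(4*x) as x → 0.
192*x**3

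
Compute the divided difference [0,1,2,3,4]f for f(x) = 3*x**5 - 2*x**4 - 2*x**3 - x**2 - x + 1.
28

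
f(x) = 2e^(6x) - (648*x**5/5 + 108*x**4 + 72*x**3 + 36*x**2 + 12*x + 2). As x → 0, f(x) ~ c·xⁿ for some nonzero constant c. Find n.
6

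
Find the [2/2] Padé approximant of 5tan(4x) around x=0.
20*x/(1 - 16*x**2/3)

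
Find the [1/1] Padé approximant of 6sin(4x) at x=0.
24*x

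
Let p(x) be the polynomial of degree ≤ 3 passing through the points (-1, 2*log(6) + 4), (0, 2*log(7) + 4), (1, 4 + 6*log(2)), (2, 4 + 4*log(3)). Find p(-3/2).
log(110592*2**(1/4)*3**(1/8)*7**(5/8)/16807) + 4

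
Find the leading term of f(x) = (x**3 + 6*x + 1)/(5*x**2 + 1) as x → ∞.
x/5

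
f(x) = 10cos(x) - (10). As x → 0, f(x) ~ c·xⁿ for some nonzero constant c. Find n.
2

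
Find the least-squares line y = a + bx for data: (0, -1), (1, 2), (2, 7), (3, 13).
a = -9/5, b = 47/10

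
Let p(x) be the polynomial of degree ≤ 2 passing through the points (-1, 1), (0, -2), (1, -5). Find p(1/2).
-7/2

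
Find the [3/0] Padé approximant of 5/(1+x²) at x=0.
5 - 5*x**2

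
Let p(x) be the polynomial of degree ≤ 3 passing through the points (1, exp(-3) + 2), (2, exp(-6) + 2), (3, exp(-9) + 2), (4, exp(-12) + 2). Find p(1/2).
(-35*exp(6) - 5 + 21*exp(3) + 35*exp(9) + 32*exp(12))*exp(-12)/16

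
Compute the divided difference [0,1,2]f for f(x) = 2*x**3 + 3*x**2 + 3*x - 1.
9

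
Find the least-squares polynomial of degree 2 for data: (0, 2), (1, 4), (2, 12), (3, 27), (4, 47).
68/35 + (-69/70)x + (43/14)x²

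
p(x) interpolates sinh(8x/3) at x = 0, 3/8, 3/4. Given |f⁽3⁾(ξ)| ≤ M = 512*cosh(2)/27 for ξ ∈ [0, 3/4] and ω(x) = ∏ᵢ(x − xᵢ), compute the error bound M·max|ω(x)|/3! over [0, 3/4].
sqrt(3)*cosh(2)/27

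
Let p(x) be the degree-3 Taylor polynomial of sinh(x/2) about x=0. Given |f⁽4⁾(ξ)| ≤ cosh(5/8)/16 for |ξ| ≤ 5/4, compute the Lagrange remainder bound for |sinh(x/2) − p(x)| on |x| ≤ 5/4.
625*cosh(5/8)/98304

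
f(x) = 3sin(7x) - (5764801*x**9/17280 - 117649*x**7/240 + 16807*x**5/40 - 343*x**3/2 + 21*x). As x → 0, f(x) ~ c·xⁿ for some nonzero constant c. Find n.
11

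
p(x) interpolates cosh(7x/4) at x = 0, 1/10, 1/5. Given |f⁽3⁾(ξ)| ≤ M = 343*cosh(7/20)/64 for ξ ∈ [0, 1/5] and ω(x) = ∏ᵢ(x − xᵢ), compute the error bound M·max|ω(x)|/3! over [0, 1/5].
343*sqrt(3)*cosh(7/20)/1728000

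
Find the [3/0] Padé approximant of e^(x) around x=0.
x**3/6 + x**2/2 + x + 1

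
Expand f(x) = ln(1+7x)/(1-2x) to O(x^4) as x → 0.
7*x - 21*x**2/2 + 280*x**3/3 + O(x**4)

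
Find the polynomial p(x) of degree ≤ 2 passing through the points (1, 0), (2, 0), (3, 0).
0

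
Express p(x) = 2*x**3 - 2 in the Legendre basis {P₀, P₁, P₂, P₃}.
(-2)P₀ + (6/5)P₁ + (4/5)P₃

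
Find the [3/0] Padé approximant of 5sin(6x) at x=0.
-180*x**3 + 30*x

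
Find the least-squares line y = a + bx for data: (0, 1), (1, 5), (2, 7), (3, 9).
a = 8/5, b = 13/5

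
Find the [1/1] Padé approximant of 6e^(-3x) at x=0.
(6 - 9*x)/(3*x/2 + 1)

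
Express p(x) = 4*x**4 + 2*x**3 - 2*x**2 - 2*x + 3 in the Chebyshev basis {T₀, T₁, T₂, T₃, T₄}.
(7/2)T₀ + (-1/2)T₁ + T₂ + (1/2)T₃ + (1/2)T₄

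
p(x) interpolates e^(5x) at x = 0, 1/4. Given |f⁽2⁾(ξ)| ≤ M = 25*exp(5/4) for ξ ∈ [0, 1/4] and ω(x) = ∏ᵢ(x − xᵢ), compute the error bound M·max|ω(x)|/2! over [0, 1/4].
25*exp(5/4)/128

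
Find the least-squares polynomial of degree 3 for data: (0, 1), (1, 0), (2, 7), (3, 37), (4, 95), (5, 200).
20/21 + (-185/126)x + (-31/21)x² + (35/18)x³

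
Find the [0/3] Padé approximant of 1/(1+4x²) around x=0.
1/(4*x**2 + 1)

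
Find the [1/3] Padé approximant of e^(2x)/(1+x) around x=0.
(x + 1)/(2*x**3/3 - x**2 + 1)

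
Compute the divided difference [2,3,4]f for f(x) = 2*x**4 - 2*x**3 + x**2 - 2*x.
93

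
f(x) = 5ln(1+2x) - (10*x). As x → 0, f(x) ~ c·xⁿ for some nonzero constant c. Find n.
2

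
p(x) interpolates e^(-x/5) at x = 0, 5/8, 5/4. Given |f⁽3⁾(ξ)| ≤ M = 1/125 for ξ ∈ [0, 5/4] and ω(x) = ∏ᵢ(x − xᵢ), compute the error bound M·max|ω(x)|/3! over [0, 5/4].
sqrt(3)/13824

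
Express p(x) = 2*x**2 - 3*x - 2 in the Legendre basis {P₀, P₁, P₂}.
(-4/3)P₀ + (-3)P₁ + (4/3)P₂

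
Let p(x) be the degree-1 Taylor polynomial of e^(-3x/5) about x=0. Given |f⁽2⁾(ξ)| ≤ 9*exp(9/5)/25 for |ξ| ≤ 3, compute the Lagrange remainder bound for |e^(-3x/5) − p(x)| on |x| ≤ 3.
81*exp(9/5)/50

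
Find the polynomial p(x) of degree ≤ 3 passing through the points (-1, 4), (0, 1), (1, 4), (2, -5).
-3*x**3 + 3*x**2 + 3*x + 1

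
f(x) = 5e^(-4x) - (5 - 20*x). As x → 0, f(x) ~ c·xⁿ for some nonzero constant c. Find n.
2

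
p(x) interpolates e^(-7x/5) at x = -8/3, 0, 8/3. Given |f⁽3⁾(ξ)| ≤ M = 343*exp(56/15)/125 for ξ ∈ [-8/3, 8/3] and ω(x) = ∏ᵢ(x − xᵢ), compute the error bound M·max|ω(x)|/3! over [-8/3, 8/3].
175616*sqrt(3)*exp(56/15)/91125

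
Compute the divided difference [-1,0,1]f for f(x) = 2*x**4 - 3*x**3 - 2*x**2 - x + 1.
0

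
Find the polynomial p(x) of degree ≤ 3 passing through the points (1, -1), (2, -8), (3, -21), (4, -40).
-3*x**2 + 2*x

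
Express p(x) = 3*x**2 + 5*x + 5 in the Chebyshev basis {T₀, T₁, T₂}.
(13/2)T₀ + (5)T₁ + (3/2)T₂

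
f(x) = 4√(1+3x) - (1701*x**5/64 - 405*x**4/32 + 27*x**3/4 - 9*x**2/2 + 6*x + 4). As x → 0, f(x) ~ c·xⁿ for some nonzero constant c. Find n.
6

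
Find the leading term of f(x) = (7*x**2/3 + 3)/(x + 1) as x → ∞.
7*x/3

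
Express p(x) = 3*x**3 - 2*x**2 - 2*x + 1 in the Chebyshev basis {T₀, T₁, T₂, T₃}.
(1/4)T₁ - T₂ + (3/4)T₃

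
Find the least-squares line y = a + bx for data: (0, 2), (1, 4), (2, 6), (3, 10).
a = 8/5, b = 13/5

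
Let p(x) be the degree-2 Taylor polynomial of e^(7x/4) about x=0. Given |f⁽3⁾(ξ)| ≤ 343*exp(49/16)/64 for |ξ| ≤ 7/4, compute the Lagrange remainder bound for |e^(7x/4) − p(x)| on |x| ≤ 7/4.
117649*exp(49/16)/24576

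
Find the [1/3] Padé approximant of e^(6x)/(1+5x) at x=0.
(7*x/3 + 1)/(26*x**3 - 43*x**2/3 + 4*x/3 + 1)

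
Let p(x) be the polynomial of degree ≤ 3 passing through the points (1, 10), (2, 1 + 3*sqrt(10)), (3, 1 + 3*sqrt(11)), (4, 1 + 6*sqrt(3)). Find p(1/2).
-105*sqrt(10)/16 - 15*sqrt(3)/8 + 63*sqrt(11)/16 + 331/16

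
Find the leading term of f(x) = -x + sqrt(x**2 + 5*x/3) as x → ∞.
5/6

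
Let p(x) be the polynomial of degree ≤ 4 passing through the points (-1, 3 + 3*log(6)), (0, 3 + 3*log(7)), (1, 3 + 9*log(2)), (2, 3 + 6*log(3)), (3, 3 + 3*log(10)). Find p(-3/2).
3 + log(17179869184*2**(25/32)*3**(121/128)*5**(105/128)*7**(5/32)/2542277241)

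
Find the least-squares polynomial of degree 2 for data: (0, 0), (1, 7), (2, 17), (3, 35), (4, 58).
11/35 + (104/35)x + (20/7)x²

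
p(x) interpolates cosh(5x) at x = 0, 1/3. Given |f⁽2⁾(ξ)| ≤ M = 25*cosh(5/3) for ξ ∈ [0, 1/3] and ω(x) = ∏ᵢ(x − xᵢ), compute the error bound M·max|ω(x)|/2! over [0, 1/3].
25*cosh(5/3)/72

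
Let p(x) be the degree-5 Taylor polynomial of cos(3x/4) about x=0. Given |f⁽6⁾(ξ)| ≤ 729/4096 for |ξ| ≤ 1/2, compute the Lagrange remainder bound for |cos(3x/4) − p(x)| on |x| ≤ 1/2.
81/20971520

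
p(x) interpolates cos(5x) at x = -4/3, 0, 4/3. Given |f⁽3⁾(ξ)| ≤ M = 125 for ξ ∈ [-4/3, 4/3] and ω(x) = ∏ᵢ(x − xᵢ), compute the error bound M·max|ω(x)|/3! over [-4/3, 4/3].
8000*sqrt(3)/729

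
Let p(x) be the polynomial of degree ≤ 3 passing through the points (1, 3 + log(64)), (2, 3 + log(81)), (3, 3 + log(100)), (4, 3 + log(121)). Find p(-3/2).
3 + log(77371252455336267181195264000000000000000000000000000000000000000000000000*11**(7/8)*2**(3/4)*3**(1/4)*5**(1/8)/55275563349529895312919639662674586616836820777706673560551352652695476921)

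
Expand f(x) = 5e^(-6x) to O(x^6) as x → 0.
5 - 30*x + 90*x**2 - 180*x**3 + 270*x**4 - 324*x**5 + O(x**6)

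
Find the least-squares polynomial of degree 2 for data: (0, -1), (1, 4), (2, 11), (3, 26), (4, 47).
-17/35 + (13/35)x + (20/7)x²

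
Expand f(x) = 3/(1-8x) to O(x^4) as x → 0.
3 + 24*x + 192*x**2 + 1536*x**3 + O(x**4)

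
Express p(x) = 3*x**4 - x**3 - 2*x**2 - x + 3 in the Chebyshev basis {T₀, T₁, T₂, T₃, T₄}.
(25/8)T₀ + (-7/4)T₁ + (1/2)T₂ + (-1/4)T₃ + (3/8)T₄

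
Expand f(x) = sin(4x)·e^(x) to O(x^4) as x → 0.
4*x + 4*x**2 - 26*x**3/3 + O(x**4)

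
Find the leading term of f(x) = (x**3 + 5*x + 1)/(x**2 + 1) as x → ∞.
x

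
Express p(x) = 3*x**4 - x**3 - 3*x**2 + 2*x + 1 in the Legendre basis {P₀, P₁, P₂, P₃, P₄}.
(3/5)P₀ + (7/5)P₁ + (-2/7)P₂ + (-2/5)P₃ + (24/35)P₄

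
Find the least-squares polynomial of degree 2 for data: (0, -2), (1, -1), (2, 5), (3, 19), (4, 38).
-67/35 + (-18/7)x + (22/7)x²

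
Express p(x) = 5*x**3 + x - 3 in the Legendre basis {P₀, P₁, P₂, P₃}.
(-3)P₀ + (4)P₁ + (2)P₃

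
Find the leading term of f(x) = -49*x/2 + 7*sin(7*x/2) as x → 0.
-2401*x**3/48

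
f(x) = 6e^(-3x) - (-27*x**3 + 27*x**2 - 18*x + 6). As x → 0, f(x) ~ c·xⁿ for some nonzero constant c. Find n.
4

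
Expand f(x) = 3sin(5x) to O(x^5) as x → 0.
15*x - 125*x**3/2 + O(x**5)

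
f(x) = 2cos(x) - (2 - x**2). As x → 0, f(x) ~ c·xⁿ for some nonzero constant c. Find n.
4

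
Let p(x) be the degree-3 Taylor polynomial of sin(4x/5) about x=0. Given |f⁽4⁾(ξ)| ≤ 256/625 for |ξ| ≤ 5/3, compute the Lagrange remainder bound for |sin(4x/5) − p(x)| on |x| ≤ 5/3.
32/243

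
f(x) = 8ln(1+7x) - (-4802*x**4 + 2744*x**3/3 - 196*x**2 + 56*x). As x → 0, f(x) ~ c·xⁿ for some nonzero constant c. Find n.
5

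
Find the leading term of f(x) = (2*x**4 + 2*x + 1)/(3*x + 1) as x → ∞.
2*x**3/3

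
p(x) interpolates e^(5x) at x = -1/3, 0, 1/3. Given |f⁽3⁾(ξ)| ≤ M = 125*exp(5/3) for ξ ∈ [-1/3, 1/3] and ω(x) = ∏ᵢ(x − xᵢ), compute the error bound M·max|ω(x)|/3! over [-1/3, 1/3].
125*sqrt(3)*exp(5/3)/729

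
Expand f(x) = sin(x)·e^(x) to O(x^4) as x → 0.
x + x**2 + x**3/3 + O(x**4)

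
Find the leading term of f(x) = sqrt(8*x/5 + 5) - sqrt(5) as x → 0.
4*sqrt(5)*x/25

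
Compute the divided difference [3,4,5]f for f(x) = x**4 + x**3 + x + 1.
109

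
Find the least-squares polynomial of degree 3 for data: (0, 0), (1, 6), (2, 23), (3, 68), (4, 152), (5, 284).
19/63 + (349/189)x + (113/126)x² + (109/54)x³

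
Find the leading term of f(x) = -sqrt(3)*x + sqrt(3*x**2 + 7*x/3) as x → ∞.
7*sqrt(3)/18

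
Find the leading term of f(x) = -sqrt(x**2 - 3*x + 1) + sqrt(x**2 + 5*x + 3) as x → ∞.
4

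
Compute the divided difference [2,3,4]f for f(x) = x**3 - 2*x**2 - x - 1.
7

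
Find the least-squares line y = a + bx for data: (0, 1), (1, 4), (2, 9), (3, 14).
a = 2/5, b = 22/5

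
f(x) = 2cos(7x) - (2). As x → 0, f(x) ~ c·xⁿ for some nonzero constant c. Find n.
2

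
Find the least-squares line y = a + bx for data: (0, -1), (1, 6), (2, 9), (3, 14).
a = -1/5, b = 24/5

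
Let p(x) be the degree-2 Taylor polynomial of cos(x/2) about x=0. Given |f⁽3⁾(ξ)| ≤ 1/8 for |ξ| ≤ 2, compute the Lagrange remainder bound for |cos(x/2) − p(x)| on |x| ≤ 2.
1/6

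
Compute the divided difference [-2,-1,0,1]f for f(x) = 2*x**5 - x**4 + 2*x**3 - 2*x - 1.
14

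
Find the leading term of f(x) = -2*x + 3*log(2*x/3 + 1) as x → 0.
-2*x**2/3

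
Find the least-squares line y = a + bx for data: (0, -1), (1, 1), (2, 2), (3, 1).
a = -3/10, b = 7/10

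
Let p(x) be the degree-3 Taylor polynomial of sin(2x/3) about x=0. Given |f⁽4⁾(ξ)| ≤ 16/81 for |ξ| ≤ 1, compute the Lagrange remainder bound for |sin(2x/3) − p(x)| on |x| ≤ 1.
2/243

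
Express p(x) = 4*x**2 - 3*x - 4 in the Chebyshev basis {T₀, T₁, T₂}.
(-2)T₀ + (-3)T₁ + (2)T₂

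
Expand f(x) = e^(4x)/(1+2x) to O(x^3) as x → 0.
1 + 2*x + 4*x**2 + O(x**3)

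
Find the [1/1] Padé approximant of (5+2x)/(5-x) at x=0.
(2*x/5 + 1)/(1 - x/5)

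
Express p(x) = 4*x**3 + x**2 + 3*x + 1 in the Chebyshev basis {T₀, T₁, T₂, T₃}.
(3/2)T₀ + (6)T₁ + (1/2)T₂ + T₃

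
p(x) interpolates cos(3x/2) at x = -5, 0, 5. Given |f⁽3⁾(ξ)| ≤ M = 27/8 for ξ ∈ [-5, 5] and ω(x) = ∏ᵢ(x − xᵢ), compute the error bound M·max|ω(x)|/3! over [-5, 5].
125*sqrt(3)/8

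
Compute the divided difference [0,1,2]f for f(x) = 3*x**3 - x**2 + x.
8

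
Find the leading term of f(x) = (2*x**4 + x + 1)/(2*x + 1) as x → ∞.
x**3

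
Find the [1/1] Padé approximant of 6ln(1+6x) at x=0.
36*x/(3*x + 1)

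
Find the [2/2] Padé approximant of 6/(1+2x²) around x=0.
6/(2*x**2 + 1)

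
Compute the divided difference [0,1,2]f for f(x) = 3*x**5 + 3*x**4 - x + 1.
66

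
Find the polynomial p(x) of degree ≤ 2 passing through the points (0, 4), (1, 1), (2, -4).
-x**2 - 2*x + 4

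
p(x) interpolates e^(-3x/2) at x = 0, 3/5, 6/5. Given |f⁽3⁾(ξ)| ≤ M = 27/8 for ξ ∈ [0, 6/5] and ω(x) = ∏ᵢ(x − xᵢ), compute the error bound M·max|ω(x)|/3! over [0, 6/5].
27*sqrt(3)/1000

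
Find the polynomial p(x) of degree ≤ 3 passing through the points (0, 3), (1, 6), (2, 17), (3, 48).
2*x**3 - 2*x**2 + 3*x + 3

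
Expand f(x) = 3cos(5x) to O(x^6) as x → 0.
3 - 75*x**2/2 + 625*x**4/8 + O(x**6)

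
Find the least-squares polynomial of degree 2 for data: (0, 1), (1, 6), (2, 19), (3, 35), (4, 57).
24/35 + (247/70)x + (37/14)x²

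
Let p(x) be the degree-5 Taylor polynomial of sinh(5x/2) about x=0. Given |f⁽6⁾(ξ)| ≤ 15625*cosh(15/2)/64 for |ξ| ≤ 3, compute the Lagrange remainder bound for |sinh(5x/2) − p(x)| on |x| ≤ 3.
253125*cosh(15/2)/1024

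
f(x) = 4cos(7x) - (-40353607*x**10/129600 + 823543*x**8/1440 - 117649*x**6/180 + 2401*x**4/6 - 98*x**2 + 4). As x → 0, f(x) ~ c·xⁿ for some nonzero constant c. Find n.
12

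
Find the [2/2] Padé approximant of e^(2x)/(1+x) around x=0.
(2*x**2/3 + x + 1)/(1 - x**2/3)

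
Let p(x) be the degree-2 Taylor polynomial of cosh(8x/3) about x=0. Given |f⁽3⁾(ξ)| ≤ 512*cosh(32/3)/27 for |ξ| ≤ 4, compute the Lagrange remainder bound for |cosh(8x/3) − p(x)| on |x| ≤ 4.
16384*cosh(32/3)/81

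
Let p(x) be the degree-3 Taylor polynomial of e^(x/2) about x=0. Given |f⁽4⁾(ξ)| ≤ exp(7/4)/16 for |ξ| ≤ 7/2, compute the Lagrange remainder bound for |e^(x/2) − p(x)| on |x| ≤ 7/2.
2401*exp(7/4)/6144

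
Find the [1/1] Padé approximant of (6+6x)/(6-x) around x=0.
(x + 1)/(1 - x/6)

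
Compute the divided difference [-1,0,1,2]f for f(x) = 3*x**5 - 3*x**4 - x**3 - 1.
8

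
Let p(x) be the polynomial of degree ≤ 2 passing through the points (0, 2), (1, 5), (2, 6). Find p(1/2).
15/4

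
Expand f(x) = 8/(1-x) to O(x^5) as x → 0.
8 + 8*x + 8*x**2 + 8*x**3 + 8*x**4 + O(x**5)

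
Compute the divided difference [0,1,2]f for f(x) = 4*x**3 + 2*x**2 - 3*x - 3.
14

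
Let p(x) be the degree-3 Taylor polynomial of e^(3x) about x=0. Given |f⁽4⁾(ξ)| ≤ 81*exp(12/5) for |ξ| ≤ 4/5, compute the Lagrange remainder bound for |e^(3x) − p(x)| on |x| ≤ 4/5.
864*exp(12/5)/625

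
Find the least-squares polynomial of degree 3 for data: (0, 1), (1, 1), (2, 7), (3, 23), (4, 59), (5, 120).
58/63 + (64/189)x + (-275/252)x² + (125/108)x³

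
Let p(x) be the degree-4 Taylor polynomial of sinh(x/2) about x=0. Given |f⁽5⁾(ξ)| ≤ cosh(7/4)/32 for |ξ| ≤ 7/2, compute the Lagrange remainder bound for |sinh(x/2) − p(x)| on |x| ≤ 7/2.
16807*cosh(7/4)/122880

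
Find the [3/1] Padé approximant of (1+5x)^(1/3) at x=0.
(-125*x**3/81 + 25*x**2/9 + 5*x + 1)/(10*x/3 + 1)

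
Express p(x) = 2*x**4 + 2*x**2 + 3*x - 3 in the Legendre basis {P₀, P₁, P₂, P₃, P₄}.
(-29/15)P₀ + (3)P₁ + (52/21)P₂ + (16/35)P₄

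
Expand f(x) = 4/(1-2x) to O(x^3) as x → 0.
4 + 8*x + 16*x**2 + O(x**3)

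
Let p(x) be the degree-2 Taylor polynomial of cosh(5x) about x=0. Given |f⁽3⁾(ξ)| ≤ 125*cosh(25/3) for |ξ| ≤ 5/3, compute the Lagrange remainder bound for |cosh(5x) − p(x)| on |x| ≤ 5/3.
15625*cosh(25/3)/162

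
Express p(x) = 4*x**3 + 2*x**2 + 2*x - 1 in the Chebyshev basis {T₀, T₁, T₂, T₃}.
(5)T₁ + T₂ + T₃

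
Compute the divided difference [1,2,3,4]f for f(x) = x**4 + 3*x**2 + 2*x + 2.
10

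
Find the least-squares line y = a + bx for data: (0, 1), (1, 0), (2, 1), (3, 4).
a = 0, b = 1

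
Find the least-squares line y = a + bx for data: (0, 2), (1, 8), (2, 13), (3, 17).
a = 5/2, b = 5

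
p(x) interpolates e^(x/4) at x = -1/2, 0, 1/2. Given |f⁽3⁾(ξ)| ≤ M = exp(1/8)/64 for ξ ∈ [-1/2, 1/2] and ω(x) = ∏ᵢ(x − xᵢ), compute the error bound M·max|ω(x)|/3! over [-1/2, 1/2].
sqrt(3)*exp(1/8)/13824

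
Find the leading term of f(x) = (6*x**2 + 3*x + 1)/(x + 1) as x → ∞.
6*x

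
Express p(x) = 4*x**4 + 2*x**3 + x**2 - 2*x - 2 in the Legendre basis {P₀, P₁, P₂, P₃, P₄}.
(-13/15)P₀ + (-4/5)P₁ + (62/21)P₂ + (4/5)P₃ + (32/35)P₄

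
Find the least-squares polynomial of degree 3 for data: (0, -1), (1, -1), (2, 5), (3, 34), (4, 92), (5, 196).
-115/126 + (-305/756)x + (-77/36)x² + (109/54)x³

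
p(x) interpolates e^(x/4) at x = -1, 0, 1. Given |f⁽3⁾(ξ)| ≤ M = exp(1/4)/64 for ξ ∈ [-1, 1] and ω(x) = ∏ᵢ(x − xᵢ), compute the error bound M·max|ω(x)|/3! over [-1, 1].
sqrt(3)*exp(1/4)/1728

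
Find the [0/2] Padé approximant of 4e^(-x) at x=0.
4/(x**2/2 + x + 1)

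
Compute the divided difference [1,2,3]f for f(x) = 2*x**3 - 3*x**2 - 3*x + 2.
9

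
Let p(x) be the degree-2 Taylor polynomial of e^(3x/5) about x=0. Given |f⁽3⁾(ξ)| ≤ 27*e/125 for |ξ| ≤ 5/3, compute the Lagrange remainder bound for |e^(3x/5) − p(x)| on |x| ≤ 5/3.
e/6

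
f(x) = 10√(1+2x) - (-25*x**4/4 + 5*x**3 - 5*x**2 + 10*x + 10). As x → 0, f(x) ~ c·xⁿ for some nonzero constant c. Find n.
5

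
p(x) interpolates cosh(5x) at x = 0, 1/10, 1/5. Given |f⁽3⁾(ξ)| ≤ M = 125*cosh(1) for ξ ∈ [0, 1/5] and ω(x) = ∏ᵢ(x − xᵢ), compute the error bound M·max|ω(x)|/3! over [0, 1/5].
sqrt(3)*cosh(1)/216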